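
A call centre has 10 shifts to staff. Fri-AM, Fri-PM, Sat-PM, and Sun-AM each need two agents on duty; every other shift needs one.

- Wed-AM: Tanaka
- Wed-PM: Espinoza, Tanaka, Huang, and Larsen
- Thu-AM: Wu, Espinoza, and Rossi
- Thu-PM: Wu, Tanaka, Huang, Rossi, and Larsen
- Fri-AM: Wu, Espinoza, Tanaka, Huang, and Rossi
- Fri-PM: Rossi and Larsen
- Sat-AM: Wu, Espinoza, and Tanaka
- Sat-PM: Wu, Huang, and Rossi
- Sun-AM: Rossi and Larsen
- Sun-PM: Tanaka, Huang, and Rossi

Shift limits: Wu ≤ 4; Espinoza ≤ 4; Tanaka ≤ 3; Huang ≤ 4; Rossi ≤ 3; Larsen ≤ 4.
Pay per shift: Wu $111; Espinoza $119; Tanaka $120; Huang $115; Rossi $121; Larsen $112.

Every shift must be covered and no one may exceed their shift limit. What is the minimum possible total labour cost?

Wed-AM can only be covered by Tanaka, so that assignment is forced.
Fri-PM can only be covered by Rossi and Larsen, so that assignment is forced.
Sun-AM can only be covered by Rossi and Larsen, so that assignment is forced.
Picking the cheapest available agent for each shift independently would cost $1598, but that ignores the shift limits.
An optimal schedule: Wed-AM→Tanaka, Wed-PM→Larsen, Thu-AM→Wu, Thu-PM→Larsen, Fri-AM→Wu+Huang, Fri-PM→Larsen+Rossi, Sat-AM→Wu, Sat-PM→Wu+Huang, Sun-AM→Larsen+Rossi, Sun-PM→Huang.
Total: 120 + 112 + 111 + 112 + 111 + 115 + 112 + 121 + 111 + 111 + 115 + 112 + 121 + 115 = $1599.

$1599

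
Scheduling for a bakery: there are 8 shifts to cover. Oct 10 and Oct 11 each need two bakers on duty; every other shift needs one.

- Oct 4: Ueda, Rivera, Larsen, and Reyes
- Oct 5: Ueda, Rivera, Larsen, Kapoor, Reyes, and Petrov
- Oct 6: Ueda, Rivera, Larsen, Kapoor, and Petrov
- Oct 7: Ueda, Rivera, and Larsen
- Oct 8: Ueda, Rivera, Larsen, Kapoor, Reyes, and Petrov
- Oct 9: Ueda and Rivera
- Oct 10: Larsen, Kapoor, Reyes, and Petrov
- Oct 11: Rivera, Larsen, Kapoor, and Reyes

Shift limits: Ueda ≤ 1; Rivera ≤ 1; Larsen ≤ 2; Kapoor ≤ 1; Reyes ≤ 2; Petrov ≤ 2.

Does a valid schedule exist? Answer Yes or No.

Total capacity is 1+1+2+1+2+2 = 9 but 10 worker-slots are needed — infeasible.

No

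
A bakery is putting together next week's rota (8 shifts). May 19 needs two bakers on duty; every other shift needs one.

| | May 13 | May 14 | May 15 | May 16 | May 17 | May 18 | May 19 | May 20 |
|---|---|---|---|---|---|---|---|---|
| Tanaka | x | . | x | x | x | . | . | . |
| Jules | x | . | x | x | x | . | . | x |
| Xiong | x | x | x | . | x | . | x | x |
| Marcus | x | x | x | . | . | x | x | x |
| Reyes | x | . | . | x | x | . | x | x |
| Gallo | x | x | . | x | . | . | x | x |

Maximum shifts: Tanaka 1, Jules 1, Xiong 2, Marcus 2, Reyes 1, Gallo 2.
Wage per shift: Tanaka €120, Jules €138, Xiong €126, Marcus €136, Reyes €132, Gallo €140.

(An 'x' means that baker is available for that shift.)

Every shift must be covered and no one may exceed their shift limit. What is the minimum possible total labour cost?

€1194

May 18 can only be covered by Marcus, so that assignment is forced.
Picking the cheapest available baker for each shift independently would cost €1126, but that ignores the shift limits.
An optimal schedule: May 13→Gallo, May 14→Xiong, May 15→Tanaka, May 16→Jules, May 17→Xiong, May 18→Marcus, May 19→Reyes+Gallo, May 20→Marcus.
Total: 140 + 126 + 120 + 138 + 126 + 136 + 132 + 140 + 136 = €1194.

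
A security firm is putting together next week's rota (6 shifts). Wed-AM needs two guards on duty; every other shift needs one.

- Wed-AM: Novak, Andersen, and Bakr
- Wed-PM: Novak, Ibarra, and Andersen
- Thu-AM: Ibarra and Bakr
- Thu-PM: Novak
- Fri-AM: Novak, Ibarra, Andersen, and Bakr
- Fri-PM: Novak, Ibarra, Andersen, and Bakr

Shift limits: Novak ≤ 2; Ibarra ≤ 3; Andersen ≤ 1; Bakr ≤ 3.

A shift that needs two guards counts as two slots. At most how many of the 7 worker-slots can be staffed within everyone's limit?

7

Total capacity across all guards is 2+3+1+3 = 9, and 7 slots are needed, so at most 7 can be filled.
An assignment achieving 7: Wed-AM→Novak+Andersen, Wed-PM→Ibarra, Thu-AM→Ibarra, Thu-PM→Novak, Fri-AM→Ibarra, Fri-PM→Bakr.
Loads: Novak 2/2, Ibarra 3/3, Andersen 1/1, Bakr 1/3.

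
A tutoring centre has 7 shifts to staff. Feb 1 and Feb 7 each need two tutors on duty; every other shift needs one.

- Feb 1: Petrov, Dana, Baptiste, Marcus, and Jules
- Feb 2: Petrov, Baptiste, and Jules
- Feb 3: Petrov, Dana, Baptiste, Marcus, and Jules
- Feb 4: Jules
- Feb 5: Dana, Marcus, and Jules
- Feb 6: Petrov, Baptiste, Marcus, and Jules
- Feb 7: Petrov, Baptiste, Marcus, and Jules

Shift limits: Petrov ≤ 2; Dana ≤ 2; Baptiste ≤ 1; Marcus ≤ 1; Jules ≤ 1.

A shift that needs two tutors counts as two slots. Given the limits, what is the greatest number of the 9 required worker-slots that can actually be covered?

7

Total capacity across all tutors is 2+2+1+1+1 = 7, and 9 slots are needed, so at most 7 can be filled.
An assignment achieving 7: Feb 1→Dana, Feb 2→Petrov, Feb 4→Jules, Feb 5→Dana, Feb 6→Petrov, Feb 7→Baptiste+Marcus.
Loads: Petrov 2/2, Dana 2/2, Baptiste 1/1, Marcus 1/1, Jules 1/1.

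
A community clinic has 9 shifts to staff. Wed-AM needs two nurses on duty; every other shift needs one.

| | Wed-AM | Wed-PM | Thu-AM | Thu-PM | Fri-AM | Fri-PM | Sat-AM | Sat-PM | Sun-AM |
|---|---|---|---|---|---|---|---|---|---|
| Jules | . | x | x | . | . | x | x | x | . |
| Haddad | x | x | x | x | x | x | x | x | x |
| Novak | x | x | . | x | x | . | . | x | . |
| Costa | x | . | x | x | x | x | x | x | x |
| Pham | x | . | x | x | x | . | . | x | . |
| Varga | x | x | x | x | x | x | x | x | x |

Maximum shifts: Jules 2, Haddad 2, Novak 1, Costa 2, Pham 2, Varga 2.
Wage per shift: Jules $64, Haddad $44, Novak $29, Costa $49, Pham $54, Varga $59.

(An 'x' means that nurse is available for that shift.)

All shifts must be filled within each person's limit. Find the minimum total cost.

Picking the cheapest available nurse for each shift independently would cost $365, but that ignores the shift limits.
An optimal schedule: Wed-AM→Pham+Varga, Wed-PM→Novak, Thu-AM→Costa, Thu-PM→Pham, Fri-AM→Varga, Fri-PM→Haddad, Sat-AM→Costa, Sat-PM→Jules, Sun-AM→Haddad.
Total: 54 + 59 + 29 + 49 + 54 + 59 + 44 + 49 + 64 + 44 = $505.

$505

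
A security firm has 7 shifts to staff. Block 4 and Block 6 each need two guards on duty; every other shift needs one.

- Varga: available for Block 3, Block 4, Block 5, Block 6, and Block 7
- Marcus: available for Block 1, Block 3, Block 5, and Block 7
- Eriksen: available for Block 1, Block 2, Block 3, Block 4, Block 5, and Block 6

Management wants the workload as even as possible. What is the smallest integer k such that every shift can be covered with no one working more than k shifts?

3

With 3 guards and 9 worker-slots to fill, someone must work at least ⌈9/3⌉ = 3 shifts, so k ≥ 3.
k = 3 works: Block 1→Marcus, Block 2→Eriksen, Block 3→Marcus, Block 4→Varga+Eriksen, Block 5→Marcus, Block 6→Varga+Eriksen, Block 7→Varga.
Loads: Varga 3, Marcus 3, Eriksen 3 — all ≤ 3.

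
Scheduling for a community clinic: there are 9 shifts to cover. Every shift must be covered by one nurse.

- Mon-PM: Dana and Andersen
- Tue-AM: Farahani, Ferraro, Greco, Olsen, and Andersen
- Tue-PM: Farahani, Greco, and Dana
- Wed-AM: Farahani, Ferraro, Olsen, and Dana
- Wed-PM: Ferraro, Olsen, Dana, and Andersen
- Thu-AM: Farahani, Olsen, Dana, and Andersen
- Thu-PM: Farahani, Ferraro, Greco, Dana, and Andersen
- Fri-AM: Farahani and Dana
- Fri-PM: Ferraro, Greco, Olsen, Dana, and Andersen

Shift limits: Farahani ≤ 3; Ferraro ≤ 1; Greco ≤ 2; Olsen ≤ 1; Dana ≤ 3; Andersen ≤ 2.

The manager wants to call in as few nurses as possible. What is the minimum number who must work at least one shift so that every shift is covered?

4

9 slots to fill and no one can take more than 3, so at least ⌈9/3⌉ = 3 nurses are needed.
Any 3 nurses together have capacity at most 3+3+2 = 8 < 9 slots, so 3 can never suffice.
Farahani, Ferraro, Greco, and Dana alone can cover everything: Mon-PM→Dana, Tue-AM→Farahani, Tue-PM→Greco, Wed-AM→Dana, Wed-PM→Ferraro, Thu-AM→Farahani, Thu-PM→Dana, Fri-AM→Farahani, Fri-PM→Greco.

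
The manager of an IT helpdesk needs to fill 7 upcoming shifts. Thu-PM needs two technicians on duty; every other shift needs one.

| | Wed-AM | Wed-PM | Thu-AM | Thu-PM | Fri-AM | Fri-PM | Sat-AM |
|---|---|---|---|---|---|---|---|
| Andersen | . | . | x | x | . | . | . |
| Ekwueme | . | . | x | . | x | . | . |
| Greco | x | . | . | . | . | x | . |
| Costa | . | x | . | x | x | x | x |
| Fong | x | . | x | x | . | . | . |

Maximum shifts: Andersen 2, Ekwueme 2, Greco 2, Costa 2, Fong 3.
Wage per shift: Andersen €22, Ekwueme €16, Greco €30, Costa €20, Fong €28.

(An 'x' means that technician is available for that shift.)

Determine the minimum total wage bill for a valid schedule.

Wed-PM can only be covered by Costa, so that assignment is forced.
Sat-AM can only be covered by Costa, so that assignment is forced.
Picking the cheapest available technician for each shift independently would cost €162, but that ignores the shift limits.
An optimal schedule: Wed-AM→Fong, Wed-PM→Costa, Thu-AM→Ekwueme, Thu-PM→Andersen+Fong, Fri-AM→Ekwueme, Fri-PM→Greco, Sat-AM→Costa.
Total: 28 + 20 + 16 + 22 + 28 + 16 + 30 + 20 = €180.

€180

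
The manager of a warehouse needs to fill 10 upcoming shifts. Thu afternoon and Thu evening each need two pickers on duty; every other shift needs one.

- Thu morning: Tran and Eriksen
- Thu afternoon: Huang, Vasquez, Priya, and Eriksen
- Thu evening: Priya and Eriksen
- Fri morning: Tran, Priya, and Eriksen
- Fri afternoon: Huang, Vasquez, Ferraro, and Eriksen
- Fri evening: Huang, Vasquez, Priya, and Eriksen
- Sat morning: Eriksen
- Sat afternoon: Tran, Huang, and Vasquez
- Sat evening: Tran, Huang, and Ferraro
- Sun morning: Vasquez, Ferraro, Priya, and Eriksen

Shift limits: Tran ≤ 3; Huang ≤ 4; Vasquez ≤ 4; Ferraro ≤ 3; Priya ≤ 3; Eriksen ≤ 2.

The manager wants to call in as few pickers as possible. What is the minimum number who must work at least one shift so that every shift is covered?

4

12 slots to fill and no one can take more than 4, so at least ⌈12/4⌉ = 3 pickers are needed.
Any 3 pickers together have capacity at most 4+4+3 = 11 < 12 slots, so 3 can never suffice.
Tran, Huang, Priya, and Eriksen alone can cover everything: Thu morning→Tran, Thu afternoon→Huang+Priya, Thu evening→Priya+Eriksen, Fri morning→Tran, Fri afternoon→Huang, Fri evening→Huang, Sat morning→Eriksen, Sat afternoon→Tran, Sat evening→Huang, Sun morning→Priya.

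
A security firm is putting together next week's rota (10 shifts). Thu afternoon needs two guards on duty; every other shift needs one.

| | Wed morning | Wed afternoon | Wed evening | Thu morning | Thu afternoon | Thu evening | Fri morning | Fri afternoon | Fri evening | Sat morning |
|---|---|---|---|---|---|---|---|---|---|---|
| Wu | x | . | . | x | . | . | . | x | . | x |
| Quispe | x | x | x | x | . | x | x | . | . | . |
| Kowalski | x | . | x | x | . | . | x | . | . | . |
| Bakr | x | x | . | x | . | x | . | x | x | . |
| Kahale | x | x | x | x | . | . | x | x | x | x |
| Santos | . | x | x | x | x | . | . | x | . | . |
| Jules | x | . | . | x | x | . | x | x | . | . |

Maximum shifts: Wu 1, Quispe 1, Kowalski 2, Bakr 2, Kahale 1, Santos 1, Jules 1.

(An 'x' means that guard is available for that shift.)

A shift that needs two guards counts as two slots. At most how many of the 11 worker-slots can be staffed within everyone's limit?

Total capacity across all guards is 1+1+2+2+1+1+1 = 9, and 11 slots are needed, so at most 9 can be filled.
An assignment achieving 9: Wed afternoon→Bakr, Wed evening→Kowalski, Thu afternoon→Santos+Jules, Thu evening→Quispe, Fri morning→Kowalski, Fri afternoon→Kahale, Fri evening→Bakr, Sat morning→Wu.
Loads: Wu 1/1, Quispe 1/1, Kowalski 2/2, Bakr 2/2, Kahale 1/1, Santos 1/1, Jules 1/1.

9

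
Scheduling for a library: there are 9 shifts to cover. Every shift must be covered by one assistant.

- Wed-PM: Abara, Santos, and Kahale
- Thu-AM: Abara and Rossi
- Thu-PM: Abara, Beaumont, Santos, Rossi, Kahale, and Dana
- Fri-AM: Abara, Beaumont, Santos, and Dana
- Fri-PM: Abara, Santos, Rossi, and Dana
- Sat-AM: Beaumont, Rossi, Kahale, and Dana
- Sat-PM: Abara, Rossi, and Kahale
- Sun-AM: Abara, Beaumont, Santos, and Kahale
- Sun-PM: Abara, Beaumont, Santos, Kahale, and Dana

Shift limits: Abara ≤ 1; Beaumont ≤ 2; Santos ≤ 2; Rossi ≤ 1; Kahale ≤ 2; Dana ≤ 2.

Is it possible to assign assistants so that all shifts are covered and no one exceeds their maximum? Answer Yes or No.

One valid schedule: Wed-PM→Santos, Thu-AM→Abara, Thu-PM→Dana, Fri-AM→Beaumont, Fri-PM→Santos, Sat-AM→Beaumont, Sat-PM→Rossi, Sun-AM→Kahale, Sun-PM→Kahale.
Loads: Abara 1/1, Beaumont 2/2, Santos 2/2, Rossi 1/1, Kahale 2/2, Dana 1/2 — all within limits.

Yes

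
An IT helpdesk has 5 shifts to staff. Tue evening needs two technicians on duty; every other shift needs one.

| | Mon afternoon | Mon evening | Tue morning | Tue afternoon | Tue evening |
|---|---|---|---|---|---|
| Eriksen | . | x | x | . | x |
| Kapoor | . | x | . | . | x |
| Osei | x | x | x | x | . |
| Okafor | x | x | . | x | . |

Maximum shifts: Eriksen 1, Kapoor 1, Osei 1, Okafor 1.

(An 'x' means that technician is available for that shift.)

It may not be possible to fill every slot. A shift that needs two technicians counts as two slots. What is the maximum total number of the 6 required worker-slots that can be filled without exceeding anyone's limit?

4

Total capacity across all technicians is 1+1+1+1 = 4, and 6 slots are needed, so at most 4 can be filled.
An assignment achieving 4: Mon afternoon→Osei, Tue morning→Eriksen, Tue afternoon→Okafor, Tue evening→Kapoor.
Loads: Eriksen 1/1, Kapoor 1/1, Osei 1/1, Okafor 1/1.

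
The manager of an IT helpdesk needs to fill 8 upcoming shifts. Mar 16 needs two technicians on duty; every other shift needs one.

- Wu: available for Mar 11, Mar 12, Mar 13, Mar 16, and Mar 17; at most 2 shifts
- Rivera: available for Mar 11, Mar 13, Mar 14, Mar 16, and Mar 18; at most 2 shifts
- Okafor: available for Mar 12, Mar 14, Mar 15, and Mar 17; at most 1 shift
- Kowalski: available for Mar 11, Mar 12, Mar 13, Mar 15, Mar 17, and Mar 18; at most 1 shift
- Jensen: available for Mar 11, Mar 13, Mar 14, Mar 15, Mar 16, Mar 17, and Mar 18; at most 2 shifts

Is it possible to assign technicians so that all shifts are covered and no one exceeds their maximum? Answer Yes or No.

Total capacity is 2+2+1+1+2 = 8 but 9 worker-slots are needed — infeasible.

No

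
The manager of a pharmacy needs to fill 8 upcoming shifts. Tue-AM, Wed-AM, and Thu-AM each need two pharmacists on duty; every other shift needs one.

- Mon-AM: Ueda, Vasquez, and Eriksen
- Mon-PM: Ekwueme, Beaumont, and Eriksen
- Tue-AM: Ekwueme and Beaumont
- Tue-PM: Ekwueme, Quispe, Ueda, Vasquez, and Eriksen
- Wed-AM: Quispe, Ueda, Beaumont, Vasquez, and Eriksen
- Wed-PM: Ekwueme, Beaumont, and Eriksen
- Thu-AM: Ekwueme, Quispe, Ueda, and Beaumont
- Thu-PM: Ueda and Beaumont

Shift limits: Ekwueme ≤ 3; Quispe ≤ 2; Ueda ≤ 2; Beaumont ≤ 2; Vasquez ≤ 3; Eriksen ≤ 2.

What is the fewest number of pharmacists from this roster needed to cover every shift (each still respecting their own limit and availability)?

11 slots to fill and no one can take more than 3, so at least ⌈11/3⌉ = 4 pharmacists are needed.
Any 4 pharmacists together have capacity at most 3+3+2+2 = 10 < 11 slots, so 4 can never suffice.
Ekwueme, Quispe, Ueda, Beaumont, and Vasquez alone can cover everything: Mon-AM→Ueda, Mon-PM→Ekwueme, Tue-AM→Ekwueme+Beaumont, Tue-PM→Vasquez, Wed-AM→Quispe+Vasquez, Wed-PM→Ekwueme, Thu-AM→Quispe+Beaumont, Thu-PM→Ueda.

5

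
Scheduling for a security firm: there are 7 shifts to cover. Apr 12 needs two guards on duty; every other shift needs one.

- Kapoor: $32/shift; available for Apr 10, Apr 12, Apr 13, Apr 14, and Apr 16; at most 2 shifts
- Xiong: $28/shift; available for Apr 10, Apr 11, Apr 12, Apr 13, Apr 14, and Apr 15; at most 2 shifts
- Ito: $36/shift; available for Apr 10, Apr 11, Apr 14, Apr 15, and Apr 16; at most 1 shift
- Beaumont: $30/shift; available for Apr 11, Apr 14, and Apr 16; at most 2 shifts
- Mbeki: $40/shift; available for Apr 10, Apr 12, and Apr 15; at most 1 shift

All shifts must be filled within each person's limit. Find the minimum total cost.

$256

Picking the cheapest available guard for each shift independently would cost $230, but that ignores the shift limits.
An optimal schedule: Apr 10→Mbeki, Apr 11→Xiong, Apr 12→Kapoor+Xiong, Apr 13→Kapoor, Apr 14→Beaumont, Apr 15→Ito, Apr 16→Beaumont.
Total: 40 + 28 + 32 + 28 + 32 + 30 + 36 + 30 = $256.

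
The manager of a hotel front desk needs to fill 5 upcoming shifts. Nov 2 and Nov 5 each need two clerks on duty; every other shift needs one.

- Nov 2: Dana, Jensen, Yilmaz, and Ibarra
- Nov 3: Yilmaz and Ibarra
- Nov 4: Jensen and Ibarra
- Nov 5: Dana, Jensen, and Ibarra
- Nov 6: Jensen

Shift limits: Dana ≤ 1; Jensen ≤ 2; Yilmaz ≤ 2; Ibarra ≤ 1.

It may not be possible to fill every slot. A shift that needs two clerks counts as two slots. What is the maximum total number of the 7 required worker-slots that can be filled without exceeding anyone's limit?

6

Total capacity across all clerks is 1+2+2+1 = 6, and 7 slots are needed, so at most 6 can be filled.
An assignment achieving 6: Nov 2→Yilmaz, Nov 3→Yilmaz, Nov 4→Jensen, Nov 5→Dana+Ibarra, Nov 6→Jensen.
Loads: Dana 1/1, Jensen 2/2, Yilmaz 2/2, Ibarra 1/1.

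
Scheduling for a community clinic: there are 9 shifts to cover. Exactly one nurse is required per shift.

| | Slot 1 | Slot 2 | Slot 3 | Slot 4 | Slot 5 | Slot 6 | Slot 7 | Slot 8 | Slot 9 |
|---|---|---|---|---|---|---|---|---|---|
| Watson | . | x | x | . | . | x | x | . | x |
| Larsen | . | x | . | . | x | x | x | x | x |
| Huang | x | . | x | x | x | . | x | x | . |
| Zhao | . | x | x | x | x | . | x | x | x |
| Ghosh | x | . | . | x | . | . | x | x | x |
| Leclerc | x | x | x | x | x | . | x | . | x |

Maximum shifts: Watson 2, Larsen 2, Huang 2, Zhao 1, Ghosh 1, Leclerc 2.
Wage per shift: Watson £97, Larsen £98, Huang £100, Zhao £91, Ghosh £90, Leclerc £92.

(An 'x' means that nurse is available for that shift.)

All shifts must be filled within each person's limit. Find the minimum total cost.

Picking the cheapest available nurse for each shift independently would cost £820, but that ignores the shift limits.
An optimal schedule: Slot 1→Ghosh, Slot 2→Zhao, Slot 3→Leclerc, Slot 4→Leclerc, Slot 5→Larsen, Slot 6→Watson, Slot 7→Huang, Slot 8→Larsen, Slot 9→Watson.
Total: 90 + 91 + 92 + 92 + 98 + 97 + 100 + 98 + 97 = £855.

£855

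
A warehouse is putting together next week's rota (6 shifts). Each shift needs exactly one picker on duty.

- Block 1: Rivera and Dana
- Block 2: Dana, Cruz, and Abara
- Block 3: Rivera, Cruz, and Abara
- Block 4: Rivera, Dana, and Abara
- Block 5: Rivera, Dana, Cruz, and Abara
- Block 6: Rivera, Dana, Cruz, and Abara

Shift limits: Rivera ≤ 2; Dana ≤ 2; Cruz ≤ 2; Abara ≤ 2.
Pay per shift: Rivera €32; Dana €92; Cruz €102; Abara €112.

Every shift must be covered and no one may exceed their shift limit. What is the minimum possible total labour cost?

Picking the cheapest available picker for each shift independently would cost €252, but that ignores the shift limits.
An optimal schedule: Block 1→Rivera, Block 2→Dana, Block 3→Rivera, Block 4→Dana, Block 5→Cruz, Block 6→Cruz.
Total: 32 + 92 + 32 + 92 + 102 + 102 = €452.

€452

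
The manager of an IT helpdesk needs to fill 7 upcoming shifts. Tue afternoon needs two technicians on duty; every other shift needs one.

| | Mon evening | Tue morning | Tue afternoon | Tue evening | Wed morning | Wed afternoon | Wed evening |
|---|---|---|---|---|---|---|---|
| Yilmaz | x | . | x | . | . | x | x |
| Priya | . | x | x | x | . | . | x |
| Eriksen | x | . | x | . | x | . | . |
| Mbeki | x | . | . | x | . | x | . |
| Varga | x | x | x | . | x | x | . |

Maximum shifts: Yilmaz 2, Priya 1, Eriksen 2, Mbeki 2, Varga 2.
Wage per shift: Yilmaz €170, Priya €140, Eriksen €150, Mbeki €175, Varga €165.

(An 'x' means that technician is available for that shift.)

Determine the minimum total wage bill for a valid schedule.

€1285

Picking the cheapest available technician for each shift independently would cost €1175, but that ignores the shift limits.
An optimal schedule: Mon evening→Eriksen, Tue morning→Priya, Tue afternoon→Varga+Yilmaz, Tue evening→Mbeki, Wed morning→Eriksen, Wed afternoon→Varga, Wed evening→Yilmaz.
Total: 150 + 140 + 165 + 170 + 175 + 150 + 165 + 170 = €1285.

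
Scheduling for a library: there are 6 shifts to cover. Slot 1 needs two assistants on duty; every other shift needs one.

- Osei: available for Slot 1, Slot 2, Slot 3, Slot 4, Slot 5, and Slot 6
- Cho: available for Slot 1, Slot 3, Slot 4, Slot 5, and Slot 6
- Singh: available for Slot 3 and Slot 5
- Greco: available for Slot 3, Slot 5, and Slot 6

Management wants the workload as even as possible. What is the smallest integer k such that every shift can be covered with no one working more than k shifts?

2

With 4 assistants and 7 worker-slots to fill, someone must work at least ⌈7/4⌉ = 2 shifts, so k ≥ 2.
k = 2 works: Slot 1→Osei+Cho, Slot 2→Osei, Slot 3→Singh, Slot 4→Cho, Slot 5→Singh, Slot 6→Greco.
Loads: Osei 2, Cho 2, Singh 2, Greco 1 — all ≤ 2.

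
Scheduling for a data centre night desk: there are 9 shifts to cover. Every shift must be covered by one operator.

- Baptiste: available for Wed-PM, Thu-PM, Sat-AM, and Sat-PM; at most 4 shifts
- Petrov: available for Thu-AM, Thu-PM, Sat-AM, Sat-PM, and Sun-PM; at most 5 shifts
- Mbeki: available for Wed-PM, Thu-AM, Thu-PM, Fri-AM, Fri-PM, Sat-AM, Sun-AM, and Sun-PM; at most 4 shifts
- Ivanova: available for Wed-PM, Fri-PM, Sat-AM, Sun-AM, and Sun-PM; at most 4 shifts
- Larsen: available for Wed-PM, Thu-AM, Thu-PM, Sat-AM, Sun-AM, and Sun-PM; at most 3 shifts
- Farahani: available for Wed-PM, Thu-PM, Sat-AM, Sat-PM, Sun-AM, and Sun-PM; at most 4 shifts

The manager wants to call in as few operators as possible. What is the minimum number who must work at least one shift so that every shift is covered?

9 slots to fill and no one can take more than 5, so at least ⌈9/5⌉ = 2 operators are needed.
Petrov and Mbeki alone can cover everything: Wed-PM→Mbeki, Thu-AM→Petrov, Thu-PM→Petrov, Fri-AM→Mbeki, Fri-PM→Mbeki, Sat-AM→Petrov, Sat-PM→Petrov, Sun-AM→Mbeki, Sun-PM→Petrov.

2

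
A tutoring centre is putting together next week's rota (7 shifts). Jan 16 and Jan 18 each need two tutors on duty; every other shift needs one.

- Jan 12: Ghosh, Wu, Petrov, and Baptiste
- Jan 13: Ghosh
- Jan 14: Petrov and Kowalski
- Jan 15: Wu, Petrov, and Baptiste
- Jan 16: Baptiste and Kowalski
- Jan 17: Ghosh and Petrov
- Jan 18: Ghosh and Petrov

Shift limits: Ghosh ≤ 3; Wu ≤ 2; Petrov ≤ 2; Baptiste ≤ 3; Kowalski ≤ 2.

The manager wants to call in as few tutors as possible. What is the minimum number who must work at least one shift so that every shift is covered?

4

9 slots to fill and no one can take more than 3, so at least ⌈9/3⌉ = 3 tutors are needed.
Any 3 tutors together have capacity at most 3+3+2 = 8 < 9 slots, so 3 can never suffice.
Ghosh, Petrov, Baptiste, and Kowalski alone can cover everything: Jan 12→Baptiste, Jan 13→Ghosh, Jan 14→Petrov, Jan 15→Baptiste, Jan 16→Baptiste+Kowalski, Jan 17→Ghosh, Jan 18→Ghosh+Petrov.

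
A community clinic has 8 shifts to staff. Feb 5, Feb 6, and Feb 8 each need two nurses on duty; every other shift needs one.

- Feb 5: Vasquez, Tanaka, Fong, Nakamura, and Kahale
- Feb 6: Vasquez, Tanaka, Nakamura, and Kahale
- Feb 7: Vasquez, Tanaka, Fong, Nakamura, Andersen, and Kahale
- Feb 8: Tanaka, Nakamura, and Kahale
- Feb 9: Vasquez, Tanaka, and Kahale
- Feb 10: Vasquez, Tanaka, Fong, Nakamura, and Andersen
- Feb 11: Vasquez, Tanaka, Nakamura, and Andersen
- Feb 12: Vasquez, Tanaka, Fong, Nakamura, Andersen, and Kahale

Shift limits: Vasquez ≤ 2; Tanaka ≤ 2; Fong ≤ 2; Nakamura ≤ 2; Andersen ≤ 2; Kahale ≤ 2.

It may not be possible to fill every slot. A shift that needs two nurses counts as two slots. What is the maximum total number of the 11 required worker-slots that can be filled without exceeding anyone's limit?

Total capacity across all nurses is 2+2+2+2+2+2 = 12, and 11 slots are needed, so at most 11 can be filled.
An assignment achieving 11: Feb 5→Fong+Kahale, Feb 6→Vasquez+Tanaka, Feb 7→Andersen, Feb 8→Tanaka+Nakamura, Feb 9→Vasquez, Feb 10→Fong, Feb 11→Nakamura, Feb 12→Andersen.
Loads: Vasquez 2/2, Tanaka 2/2, Fong 2/2, Nakamura 2/2, Andersen 2/2, Kahale 1/2.

11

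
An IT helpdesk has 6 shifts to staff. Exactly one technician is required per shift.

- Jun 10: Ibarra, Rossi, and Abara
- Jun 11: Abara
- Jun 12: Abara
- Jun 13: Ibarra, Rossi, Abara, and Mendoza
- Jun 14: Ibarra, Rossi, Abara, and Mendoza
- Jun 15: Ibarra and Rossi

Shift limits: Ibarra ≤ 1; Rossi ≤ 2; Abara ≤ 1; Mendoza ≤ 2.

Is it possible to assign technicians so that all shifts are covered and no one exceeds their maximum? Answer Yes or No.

Total capacity is 6 and 6 slots are needed, so capacity alone doesn't rule it out.
Shifts {Jun 11, Jun 12} need 2 worker-slots in total, but the technicians available for any of those shifts (Abara) can supply at most 1 among them. So no valid schedule exists.

No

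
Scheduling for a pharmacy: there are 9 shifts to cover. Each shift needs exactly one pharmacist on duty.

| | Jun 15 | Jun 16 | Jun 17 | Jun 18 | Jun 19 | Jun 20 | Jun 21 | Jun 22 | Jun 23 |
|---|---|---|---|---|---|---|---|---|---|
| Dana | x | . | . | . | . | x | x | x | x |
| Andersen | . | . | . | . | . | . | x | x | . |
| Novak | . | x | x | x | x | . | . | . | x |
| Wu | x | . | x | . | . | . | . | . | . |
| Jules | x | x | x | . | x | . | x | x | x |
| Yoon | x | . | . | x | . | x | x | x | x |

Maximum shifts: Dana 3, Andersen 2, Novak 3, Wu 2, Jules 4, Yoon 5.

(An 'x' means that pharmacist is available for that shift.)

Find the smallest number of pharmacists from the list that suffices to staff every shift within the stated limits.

9 slots to fill and no one can take more than 5, so at least ⌈9/5⌉ = 2 pharmacists are needed.
Jules and Yoon alone can cover everything: Jun 15→Jules, Jun 16→Jules, Jun 17→Jules, Jun 18→Yoon, Jun 19→Jules, Jun 20→Yoon, Jun 21→Yoon, Jun 22→Yoon, Jun 23→Yoon.

2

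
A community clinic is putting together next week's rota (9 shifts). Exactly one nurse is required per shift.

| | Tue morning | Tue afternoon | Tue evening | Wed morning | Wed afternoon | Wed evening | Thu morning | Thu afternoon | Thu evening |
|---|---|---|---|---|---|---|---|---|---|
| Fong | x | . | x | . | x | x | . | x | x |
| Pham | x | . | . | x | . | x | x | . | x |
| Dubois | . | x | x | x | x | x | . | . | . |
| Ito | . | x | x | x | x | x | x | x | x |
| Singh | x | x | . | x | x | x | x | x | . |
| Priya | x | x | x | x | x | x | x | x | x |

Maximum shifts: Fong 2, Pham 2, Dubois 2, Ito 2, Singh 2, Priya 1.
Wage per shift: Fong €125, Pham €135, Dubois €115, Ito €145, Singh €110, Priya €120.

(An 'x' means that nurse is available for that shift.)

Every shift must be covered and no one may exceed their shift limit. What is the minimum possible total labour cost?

€1090

Picking the cheapest available nurse for each shift independently would cost €1005, but that ignores the shift limits.
An optimal schedule: Tue morning→Singh, Tue afternoon→Singh, Tue evening→Dubois, Wed morning→Pham, Wed afternoon→Dubois, Wed evening→Pham, Thu morning→Priya, Thu afternoon→Fong, Thu evening→Fong.
Total: 110 + 110 + 115 + 135 + 115 + 135 + 120 + 125 + 125 = €1090.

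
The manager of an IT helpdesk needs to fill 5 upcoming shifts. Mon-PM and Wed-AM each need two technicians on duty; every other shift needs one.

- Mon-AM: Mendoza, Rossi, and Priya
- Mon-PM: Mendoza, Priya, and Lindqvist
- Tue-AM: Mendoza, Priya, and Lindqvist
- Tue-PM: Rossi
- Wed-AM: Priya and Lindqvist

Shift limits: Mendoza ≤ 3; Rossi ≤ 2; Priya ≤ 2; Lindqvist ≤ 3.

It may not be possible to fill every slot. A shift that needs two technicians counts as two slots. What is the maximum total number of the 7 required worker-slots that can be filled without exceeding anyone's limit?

Total capacity across all technicians is 3+2+2+3 = 10, and 7 slots are needed, so at most 7 can be filled.
An assignment achieving 7: Mon-AM→Mendoza, Mon-PM→Mendoza+Priya, Tue-AM→Mendoza, Tue-PM→Rossi, Wed-AM→Priya+Lindqvist.
Loads: Mendoza 3/3, Rossi 1/2, Priya 2/2, Lindqvist 1/3.

7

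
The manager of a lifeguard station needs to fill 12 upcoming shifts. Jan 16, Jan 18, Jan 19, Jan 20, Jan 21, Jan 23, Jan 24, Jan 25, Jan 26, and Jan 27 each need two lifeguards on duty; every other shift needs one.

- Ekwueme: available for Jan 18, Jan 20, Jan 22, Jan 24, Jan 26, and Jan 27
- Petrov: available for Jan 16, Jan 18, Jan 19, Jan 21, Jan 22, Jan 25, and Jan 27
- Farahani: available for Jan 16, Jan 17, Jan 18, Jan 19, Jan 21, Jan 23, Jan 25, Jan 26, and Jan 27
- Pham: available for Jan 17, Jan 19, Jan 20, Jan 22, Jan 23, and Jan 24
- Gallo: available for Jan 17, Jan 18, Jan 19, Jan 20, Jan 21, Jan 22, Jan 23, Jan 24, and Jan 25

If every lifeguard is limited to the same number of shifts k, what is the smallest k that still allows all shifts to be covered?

5

With 5 lifeguards and 22 worker-slots to fill, someone must work at least ⌈22/5⌉ = 5 shifts, so k ≥ 5.
k = 5 works: Jan 16→Petrov+Farahani, Jan 17→Farahani, Jan 18→Petrov+Gallo, Jan 19→Pham+Gallo, Jan 20→Ekwueme+Pham, Jan 21→Petrov+Farahani, Jan 22→Ekwueme, Jan 23→Farahani+Pham, Jan 24→Ekwueme+Pham, Jan 25→Petrov+Gallo, Jan 26→Ekwueme+Farahani, Jan 27→Ekwueme+Petrov.
Loads: Ekwueme 5, Petrov 5, Farahani 5, Pham 4, Gallo 3 — all ≤ 5.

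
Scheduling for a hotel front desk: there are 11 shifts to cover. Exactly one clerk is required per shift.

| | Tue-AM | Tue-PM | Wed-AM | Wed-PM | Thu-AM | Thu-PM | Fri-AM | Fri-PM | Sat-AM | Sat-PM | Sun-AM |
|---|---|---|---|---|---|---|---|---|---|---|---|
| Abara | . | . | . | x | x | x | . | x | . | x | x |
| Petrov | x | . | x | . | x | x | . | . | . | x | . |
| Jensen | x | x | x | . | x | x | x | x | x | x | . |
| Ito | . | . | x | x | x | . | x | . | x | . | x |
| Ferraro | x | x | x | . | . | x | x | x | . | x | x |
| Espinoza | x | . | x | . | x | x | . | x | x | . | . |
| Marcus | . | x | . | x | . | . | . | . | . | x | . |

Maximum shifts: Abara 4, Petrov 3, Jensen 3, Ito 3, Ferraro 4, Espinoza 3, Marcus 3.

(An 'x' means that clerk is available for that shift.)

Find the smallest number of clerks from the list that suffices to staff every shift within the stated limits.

11 slots to fill and no one can take more than 4, so at least ⌈11/4⌉ = 3 clerks are needed.
Abara, Jensen, and Ferraro alone can cover everything: Tue-AM→Jensen, Tue-PM→Jensen, Wed-AM→Ferraro, Wed-PM→Abara, Thu-AM→Abara, Thu-PM→Abara, Fri-AM→Ferraro, Fri-PM→Ferraro, Sat-AM→Jensen, Sat-PM→Ferraro, Sun-AM→Abara.

3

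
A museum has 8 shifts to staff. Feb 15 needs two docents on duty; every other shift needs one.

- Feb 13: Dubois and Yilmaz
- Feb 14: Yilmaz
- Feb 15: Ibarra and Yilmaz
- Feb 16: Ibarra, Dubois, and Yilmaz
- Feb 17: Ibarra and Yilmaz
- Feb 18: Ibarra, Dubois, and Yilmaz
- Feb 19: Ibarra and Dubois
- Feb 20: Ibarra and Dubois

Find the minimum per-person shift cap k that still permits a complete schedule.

With 3 docents and 9 worker-slots to fill, someone must work at least ⌈9/3⌉ = 3 shifts, so k ≥ 3.
k = 3 works: Feb 13→Dubois, Feb 14→Yilmaz, Feb 15→Ibarra+Yilmaz, Feb 16→Dubois, Feb 17→Ibarra, Feb 18→Yilmaz, Feb 19→Ibarra, Feb 20→Dubois.
Loads: Ibarra 3, Dubois 3, Yilmaz 3 — all ≤ 3.

3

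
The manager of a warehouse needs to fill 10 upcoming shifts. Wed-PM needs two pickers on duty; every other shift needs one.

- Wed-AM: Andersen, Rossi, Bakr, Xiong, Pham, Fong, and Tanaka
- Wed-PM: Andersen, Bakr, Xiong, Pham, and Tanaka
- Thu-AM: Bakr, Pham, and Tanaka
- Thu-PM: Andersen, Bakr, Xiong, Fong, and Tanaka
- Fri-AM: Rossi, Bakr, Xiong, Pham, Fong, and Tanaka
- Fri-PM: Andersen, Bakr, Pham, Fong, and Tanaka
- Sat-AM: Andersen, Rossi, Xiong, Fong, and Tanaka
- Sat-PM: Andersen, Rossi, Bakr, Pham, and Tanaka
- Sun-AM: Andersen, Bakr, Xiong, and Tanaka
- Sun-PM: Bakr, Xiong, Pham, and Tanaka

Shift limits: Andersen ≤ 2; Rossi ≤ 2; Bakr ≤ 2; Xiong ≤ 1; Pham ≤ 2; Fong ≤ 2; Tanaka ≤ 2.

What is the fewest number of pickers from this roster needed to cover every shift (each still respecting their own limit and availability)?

6

11 slots to fill and no one can take more than 2, so at least ⌈11/2⌉ = 6 pickers are needed.
Andersen, Rossi, Bakr, Xiong, Pham, and Fong alone can cover everything: Wed-AM→Fong, Wed-PM→Xiong+Pham, Thu-AM→Bakr, Thu-PM→Andersen, Fri-AM→Fong, Fri-PM→Pham, Sat-AM→Rossi, Sat-PM→Rossi, Sun-AM→Andersen, Sun-PM→Bakr.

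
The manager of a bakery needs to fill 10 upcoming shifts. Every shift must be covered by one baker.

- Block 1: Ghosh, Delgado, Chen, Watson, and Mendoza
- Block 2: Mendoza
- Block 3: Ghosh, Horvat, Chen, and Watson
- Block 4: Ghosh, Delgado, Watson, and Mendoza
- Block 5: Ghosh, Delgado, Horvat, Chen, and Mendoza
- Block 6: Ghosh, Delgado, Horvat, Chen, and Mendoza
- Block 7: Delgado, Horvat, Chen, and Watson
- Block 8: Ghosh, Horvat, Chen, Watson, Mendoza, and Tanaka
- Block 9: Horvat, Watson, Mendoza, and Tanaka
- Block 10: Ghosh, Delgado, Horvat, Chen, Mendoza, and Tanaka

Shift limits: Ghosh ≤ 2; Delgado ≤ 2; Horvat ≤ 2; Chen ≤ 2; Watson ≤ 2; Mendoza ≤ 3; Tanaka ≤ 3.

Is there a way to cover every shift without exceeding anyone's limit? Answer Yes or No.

Block 2 can only be covered by Mendoza, so that assignment is forced.
One valid schedule: Block 1→Delgado, Block 2→Mendoza, Block 3→Ghosh, Block 4→Ghosh, Block 5→Horvat, Block 6→Chen, Block 7→Delgado, Block 8→Chen, Block 9→Horvat, Block 10→Mendoza.
Loads: Ghosh 2/2, Delgado 2/2, Horvat 2/2, Chen 2/2, Watson 0/2, Mendoza 2/3, Tanaka 0/3 — all within limits.

Yes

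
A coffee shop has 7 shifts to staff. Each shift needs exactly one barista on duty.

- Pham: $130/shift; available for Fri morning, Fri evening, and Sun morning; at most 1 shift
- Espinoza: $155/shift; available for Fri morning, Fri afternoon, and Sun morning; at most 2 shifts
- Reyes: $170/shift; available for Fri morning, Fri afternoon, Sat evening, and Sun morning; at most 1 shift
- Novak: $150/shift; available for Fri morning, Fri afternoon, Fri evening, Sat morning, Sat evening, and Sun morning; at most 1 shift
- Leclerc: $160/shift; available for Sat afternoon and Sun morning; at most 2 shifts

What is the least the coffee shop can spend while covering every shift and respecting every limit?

Sat morning can only be covered by Novak, so that assignment is forced.
Sat afternoon can only be covered by Leclerc, so that assignment is forced.
Picking the cheapest available barista for each shift independently would cost $1000, but that ignores the shift limits.
An optimal schedule: Fri morning→Espinoza, Fri afternoon→Espinoza, Fri evening→Pham, Sat morning→Novak, Sat afternoon→Leclerc, Sat evening→Reyes, Sun morning→Leclerc.
Total: 155 + 155 + 130 + 150 + 160 + 170 + 160 = $1080.

$1080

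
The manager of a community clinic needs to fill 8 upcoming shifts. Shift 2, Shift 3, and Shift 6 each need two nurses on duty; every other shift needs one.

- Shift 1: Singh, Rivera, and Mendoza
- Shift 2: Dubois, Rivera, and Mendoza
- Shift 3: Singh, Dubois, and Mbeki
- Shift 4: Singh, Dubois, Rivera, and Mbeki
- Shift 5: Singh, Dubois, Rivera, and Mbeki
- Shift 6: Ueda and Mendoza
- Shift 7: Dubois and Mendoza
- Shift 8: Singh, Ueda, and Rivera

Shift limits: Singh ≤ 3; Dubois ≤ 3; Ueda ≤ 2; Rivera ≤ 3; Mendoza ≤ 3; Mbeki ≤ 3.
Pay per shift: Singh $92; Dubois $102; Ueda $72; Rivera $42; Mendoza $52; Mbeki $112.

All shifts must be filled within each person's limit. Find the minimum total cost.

$712

Shift 6 can only be covered by Ueda and Mendoza, so that assignment is forced.
Picking the cheapest available nurse for each shift independently would cost $632, but that ignores the shift limits.
An optimal schedule: Shift 1→Rivera, Shift 2→Rivera+Mendoza, Shift 3→Singh+Dubois, Shift 4→Rivera, Shift 5→Singh, Shift 6→Mendoza+Ueda, Shift 7→Mendoza, Shift 8→Ueda.
Total: 42 + 42 + 52 + 92 + 102 + 42 + 92 + 52 + 72 + 52 + 72 = $712.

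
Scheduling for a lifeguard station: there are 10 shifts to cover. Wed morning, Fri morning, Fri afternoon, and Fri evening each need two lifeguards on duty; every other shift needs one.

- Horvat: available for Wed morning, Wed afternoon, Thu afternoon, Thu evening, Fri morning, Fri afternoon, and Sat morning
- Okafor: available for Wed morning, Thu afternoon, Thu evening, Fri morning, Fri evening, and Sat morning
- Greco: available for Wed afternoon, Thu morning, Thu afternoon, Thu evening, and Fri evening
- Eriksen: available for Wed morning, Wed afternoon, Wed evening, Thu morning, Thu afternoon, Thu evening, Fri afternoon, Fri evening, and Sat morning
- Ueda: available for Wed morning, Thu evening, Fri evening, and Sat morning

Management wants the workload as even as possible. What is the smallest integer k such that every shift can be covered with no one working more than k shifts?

With 5 lifeguards and 14 worker-slots to fill, someone must work at least ⌈14/5⌉ = 3 shifts, so k ≥ 3.
k = 3 works: Wed morning→Eriksen+Ueda, Wed afternoon→Horvat, Wed evening→Eriksen, Thu morning→Greco, Thu afternoon→Okafor, Thu evening→Greco, Fri morning→Horvat+Okafor, Fri afternoon→Horvat+Eriksen, Fri evening→Greco+Ueda, Sat morning→Okafor.
Loads: Horvat 3, Okafor 3, Greco 3, Eriksen 3, Ueda 2 — all ≤ 3.

3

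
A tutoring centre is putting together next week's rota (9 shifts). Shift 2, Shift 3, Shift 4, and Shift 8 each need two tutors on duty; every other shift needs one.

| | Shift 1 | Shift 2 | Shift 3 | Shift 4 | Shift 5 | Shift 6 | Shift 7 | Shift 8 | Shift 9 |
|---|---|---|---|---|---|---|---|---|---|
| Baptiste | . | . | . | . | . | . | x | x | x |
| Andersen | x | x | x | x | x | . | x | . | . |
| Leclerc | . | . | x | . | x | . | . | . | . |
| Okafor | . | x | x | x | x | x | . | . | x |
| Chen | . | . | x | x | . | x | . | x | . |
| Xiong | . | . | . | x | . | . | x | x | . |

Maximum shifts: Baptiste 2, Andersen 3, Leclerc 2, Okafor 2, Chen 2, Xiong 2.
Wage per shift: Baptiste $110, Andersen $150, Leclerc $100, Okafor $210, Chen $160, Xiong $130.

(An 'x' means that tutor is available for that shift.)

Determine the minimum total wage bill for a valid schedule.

$1870

Shift 1 can only be covered by Andersen, so that assignment is forced.
Shift 2 can only be covered by Andersen and Okafor, so that assignment is forced.
Picking the cheapest available tutor for each shift independently would cost $1760, but that ignores the shift limits.
An optimal schedule: Shift 1→Andersen, Shift 2→Andersen+Okafor, Shift 3→Andersen+Leclerc, Shift 4→Chen+Xiong, Shift 5→Leclerc, Shift 6→Okafor, Shift 7→Baptiste, Shift 8→Chen+Xiong, Shift 9→Baptiste.
Total: 150 + 150 + 210 + 150 + 100 + 160 + 130 + 100 + 210 + 110 + 160 + 130 + 110 = $1870.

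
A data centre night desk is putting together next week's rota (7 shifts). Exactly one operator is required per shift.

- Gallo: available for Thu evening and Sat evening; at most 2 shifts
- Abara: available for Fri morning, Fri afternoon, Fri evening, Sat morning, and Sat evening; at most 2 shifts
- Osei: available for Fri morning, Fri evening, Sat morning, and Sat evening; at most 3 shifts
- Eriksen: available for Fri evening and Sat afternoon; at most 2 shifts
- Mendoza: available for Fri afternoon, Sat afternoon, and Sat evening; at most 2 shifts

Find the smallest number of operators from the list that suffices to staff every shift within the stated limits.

3

7 slots to fill and no one can take more than 3, so at least ⌈7/3⌉ = 3 operators are needed.
Gallo, Osei, and Mendoza alone can cover everything: Thu evening→Gallo, Fri morning→Osei, Fri afternoon→Mendoza, Fri evening→Osei, Sat morning→Osei, Sat afternoon→Mendoza, Sat evening→Gallo.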